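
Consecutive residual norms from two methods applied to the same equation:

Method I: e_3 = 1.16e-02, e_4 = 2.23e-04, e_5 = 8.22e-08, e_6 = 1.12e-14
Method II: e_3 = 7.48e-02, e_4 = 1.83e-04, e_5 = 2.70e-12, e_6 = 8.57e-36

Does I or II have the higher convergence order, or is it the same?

II

Method I: p ≈ ln(1.12e-14/8.22e-08)/ln(8.22e-08/2.23e-04) ≈ 2.00.
Method II: p ≈ ln(8.57e-36/2.70e-12)/ln(2.70e-12/1.83e-04) ≈ 3.00.
Method II has the higher order (≈3.0 vs ≈2.0).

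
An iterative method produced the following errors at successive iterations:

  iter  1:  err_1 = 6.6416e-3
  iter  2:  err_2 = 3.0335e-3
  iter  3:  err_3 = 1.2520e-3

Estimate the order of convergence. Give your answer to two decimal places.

p ≈ ln(err_3/err_2) / ln(err_2/err_1)
  = ln(1.2520e-3/3.0335e-3) / ln(3.0335e-3/6.6416e-3)
  = ln(0.412725) / ln(0.456742)
  = -0.88497 / -0.78364 ≈ 1.12931

1.13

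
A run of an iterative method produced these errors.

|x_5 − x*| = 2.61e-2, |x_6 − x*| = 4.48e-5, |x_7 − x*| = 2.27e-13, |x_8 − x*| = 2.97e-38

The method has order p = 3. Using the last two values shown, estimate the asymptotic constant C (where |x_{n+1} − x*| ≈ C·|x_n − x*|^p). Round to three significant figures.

2.54

C ≈ |x_8 − x*| / |x_7 − x*|^3
  = 2.97e-38 / (2.27e-13)^3
  = 2.97e-38 / 1.16971e-38 ≈ 2.5391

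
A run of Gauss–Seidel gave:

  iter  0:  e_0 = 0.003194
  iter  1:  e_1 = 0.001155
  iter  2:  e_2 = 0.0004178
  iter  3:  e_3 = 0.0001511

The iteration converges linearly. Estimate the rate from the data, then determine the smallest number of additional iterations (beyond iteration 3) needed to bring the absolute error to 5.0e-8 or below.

8

Rate ρ ≈ e_3/e_2 = 0.0001511/0.0004178 = 0.3617.
After j more steps, e_{3+j} ≈ 0.0001511·ρ^j; need ρ^j ≤ 5.0e-8/0.0001511 = 0.000330907.
j ≥ ln(0.000330907)/ln(0.3617) = -8.0137/-1.01694 = 7.880.
So 8 more iterations are needed.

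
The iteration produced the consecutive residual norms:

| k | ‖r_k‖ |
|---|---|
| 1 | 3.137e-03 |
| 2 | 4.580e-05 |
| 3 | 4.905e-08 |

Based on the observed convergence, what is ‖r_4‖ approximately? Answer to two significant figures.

7.7e-13

First estimate the order: p ≈ ln(‖r_3‖/‖r_2‖) / ln(‖r_2‖/‖r_1‖) = ln(4.905e-08/4.580e-05)/ln(4.580e-05/3.137e-03) = ln(0.00107096)/ln(0.0145999) ≈ 1.6181.
Then ‖r_4‖ ≈ ‖r_3‖·(‖r_3‖/‖r_2‖)^p = 4.905e-08·(0.00107096)^1.6181 = 4.905e-08·1.5627e-05 ≈ 7.665e-13.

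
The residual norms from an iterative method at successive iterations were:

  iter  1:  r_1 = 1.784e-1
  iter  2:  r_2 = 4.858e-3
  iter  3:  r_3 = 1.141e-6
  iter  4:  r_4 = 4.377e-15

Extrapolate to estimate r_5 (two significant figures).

1.3e-34

First estimate the order: p ≈ ln(r_4/r_3) / ln(r_3/r_2) = ln(4.377e-15/1.141e-6)/ln(1.141e-6/4.858e-3) = ln(3.83611e-09)/ln(0.00023487) ≈ 2.3190.
Then r_5 ≈ r_4·(r_4/r_3)^p = 4.377e-15·(3.83611e-09)^2.3190 = 4.377e-15·3.04119e-20 ≈ 1.331e-34.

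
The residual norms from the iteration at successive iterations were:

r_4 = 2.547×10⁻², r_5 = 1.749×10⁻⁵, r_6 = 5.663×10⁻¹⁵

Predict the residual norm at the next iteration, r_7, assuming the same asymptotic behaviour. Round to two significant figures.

First estimate the order: p ≈ ln(r_6/r_5) / ln(r_5/r_4) = ln(5.663×10⁻¹⁵/1.749×10⁻⁵)/ln(1.749×10⁻⁵/2.547×10⁻²) = ln(3.23785e-10)/ln(0.00068669) ≈ 3.0000.
Then r_7 ≈ r_6·(r_6/r_5)^p = 5.663×10⁻¹⁵·(3.23785e-10)^3.0000 = 5.663×10⁻¹⁵·3.39446e-29 ≈ 1.922e-43.

1.9e-43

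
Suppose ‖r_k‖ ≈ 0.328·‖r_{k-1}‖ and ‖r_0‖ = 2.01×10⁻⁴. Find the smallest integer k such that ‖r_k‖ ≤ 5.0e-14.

After k steps, ‖r_k‖ ≈ 2.01×10⁻⁴·0.328^k.
Need 0.328^k ≤ 5.0e-14/2.01×10⁻⁴ = 2.48756e-10.
k ≥ ln(2.48756e-10)/ln(0.328) = -22.1145/-1.11474 = 19.838.
Smallest integer k = 20.

20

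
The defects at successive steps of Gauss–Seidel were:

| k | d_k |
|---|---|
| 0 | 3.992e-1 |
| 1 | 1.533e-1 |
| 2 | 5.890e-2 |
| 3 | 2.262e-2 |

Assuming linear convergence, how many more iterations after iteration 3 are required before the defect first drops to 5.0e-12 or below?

Rate ρ ≈ d_3/d_2 = 2.262e-2/5.890e-2 = 0.3840.
After j more steps, d_{3+j} ≈ 2.262e-2·ρ^j; need ρ^j ≤ 5.0e-12/2.262e-2 = 2.21043e-10.
j ≥ ln(2.21043e-10)/ln(0.3840) = -22.2327/-0.95711 = 23.229.
So 24 more iterations are needed.

24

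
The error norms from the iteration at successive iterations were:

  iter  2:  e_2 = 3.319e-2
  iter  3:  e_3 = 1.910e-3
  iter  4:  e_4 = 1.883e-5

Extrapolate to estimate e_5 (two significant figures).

First estimate the order: p ≈ ln(e_4/e_3) / ln(e_3/e_2) = ln(1.883e-5/1.910e-3)/ln(1.910e-3/3.319e-2) = ln(0.00985864)/ln(0.0575475) ≈ 1.6179.
Then e_5 ≈ e_4·(e_4/e_3)^p = 1.883e-5·(0.00985864)^1.6179 = 1.883e-5·0.000567802 ≈ 1.069e-08.

1.1e-8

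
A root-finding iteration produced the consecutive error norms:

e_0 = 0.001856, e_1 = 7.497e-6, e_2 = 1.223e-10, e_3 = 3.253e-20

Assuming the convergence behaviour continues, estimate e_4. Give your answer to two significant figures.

First estimate the order: p ≈ ln(e_3/e_2) / ln(e_2/e_1) = ln(3.253e-20/1.223e-10)/ln(1.223e-10/7.497e-6) = ln(2.65985e-10)/ln(1.63132e-05) ≈ 2.0000.
Then e_4 ≈ e_3·(e_3/e_2)^p = 3.253e-20·(2.65985e-10)^2.0000 = 3.253e-20·7.0748e-20 ≈ 2.301e-39.

2.3e-39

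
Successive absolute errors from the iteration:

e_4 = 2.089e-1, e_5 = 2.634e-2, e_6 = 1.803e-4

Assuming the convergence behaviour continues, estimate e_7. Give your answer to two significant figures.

1.1e-9

First estimate the order: p ≈ ln(e_6/e_5) / ln(e_5/e_4) = ln(1.803e-4/2.634e-2)/ln(2.634e-2/2.089e-1) = ln(0.0068451)/ln(0.126089) ≈ 2.4069.
Then e_7 ≈ e_6·(e_6/e_5)^p = 1.803e-4·(0.0068451)^2.4069 = 1.803e-4·6.1656e-06 ≈ 1.112e-09.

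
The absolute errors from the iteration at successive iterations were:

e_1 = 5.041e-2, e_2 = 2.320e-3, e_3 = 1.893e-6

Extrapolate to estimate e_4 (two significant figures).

First estimate the order: p ≈ ln(e_3/e_2) / ln(e_2/e_1) = ln(1.893e-6/2.320e-3)/ln(2.320e-3/5.041e-2) = ln(0.000815948)/ln(0.0460226) ≈ 2.3099.
Then e_4 ≈ e_3·(e_3/e_2)^p = 1.893e-6·(0.000815948)^2.3099 = 1.893e-6·7.34935e-08 ≈ 1.391e-13.

1.4e-13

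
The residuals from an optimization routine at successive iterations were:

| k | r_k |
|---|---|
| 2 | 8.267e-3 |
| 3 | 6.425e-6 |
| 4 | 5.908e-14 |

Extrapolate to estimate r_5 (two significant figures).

1.0e-34

First estimate the order: p ≈ ln(r_4/r_3) / ln(r_3/r_2) = ln(5.908e-14/6.425e-6)/ln(6.425e-6/8.267e-3) = ln(9.19533e-09)/ln(0.000777186) ≈ 2.5845.
Then r_5 ≈ r_4·(r_4/r_3)^p = 5.908e-14·(9.19533e-09)^2.5845 = 5.908e-14·1.69762e-21 ≈ 1.003e-34.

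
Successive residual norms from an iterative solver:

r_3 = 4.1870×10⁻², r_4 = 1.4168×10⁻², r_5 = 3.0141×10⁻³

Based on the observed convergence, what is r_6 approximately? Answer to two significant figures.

First estimate the order: p ≈ ln(r_5/r_4) / ln(r_4/r_3) = ln(3.0141×10⁻³/1.4168×10⁻²)/ln(1.4168×10⁻²/4.1870×10⁻²) = ln(0.21274)/ln(0.338381) ≈ 1.4283.
Then r_6 ≈ r_5·(r_5/r_4)^p = 3.0141×10⁻³·(0.21274)^1.4283 = 3.0141×10⁻³·0.109639 ≈ 0.0003305.

3.3e-4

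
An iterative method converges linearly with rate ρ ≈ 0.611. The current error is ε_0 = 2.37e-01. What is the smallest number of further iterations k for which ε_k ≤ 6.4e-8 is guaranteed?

31

After k steps, ε_k ≈ 2.37e-01·0.611^k.
Need 0.611^k ≤ 6.4e-8/2.37e-01 = 2.70042e-07.
k ≥ ln(2.70042e-07)/ln(0.611) = -15.1247/-0.49266 = 30.700.
Smallest integer k = 31.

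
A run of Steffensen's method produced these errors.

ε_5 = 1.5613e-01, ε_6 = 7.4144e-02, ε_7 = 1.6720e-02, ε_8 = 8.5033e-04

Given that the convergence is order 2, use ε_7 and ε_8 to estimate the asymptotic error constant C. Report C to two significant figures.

C ≈ ε_8 / ε_7^2
  = 8.5033e-04 / (1.6720e-02)^2
  = 8.5033e-04 / 0.000279558 ≈ 3.0417

3.0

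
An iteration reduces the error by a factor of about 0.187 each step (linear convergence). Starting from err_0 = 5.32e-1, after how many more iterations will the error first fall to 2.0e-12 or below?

After k steps, err_k ≈ 5.32e-1·0.187^k.
Need 0.187^k ≤ 2.0e-12/5.32e-1 = 3.7594e-12.
k ≥ ln(3.7594e-12)/ln(0.187) = -26.3068/-1.67665 = 15.690.
Smallest integer k = 16.

16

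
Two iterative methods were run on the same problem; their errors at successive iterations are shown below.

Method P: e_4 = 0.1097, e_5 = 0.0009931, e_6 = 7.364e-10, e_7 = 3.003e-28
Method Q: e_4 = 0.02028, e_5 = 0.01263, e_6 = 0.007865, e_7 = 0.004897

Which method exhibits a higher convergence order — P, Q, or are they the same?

P

Method P: p ≈ ln(3.003e-28/7.364e-10)/ln(7.364e-10/0.0009931) ≈ 3.00.
Method Q: p ≈ ln(0.004897/0.007865)/ln(0.007865/0.01263) ≈ 1.00.
Method P has the higher order (≈3.0 vs ≈1.0).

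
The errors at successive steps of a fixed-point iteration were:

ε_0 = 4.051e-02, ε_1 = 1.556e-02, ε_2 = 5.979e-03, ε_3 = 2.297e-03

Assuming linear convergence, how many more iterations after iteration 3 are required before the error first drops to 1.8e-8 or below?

Rate ρ ≈ ε_3/ε_2 = 2.297e-03/5.979e-03 = 0.3842.
After j more steps, ε_{3+j} ≈ 2.297e-03·ρ^j; need ρ^j ≤ 1.8e-8/2.297e-03 = 7.83631e-06.
j ≥ ln(7.83631e-06)/ln(0.3842) = -11.7567/-0.95659 = 12.290.
So 13 more iterations are needed.

13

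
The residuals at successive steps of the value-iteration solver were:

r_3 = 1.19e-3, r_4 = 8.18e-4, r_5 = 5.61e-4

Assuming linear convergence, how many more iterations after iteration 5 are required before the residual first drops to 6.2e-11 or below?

43

Rate ρ ≈ r_5/r_4 = 5.61e-4/8.18e-4 = 0.6858.
After j more steps, r_{5+j} ≈ 5.61e-4·ρ^j; need ρ^j ≤ 6.2e-11/5.61e-4 = 1.10517e-07.
j ≥ ln(1.10517e-07)/ln(0.6858) = -16.0181/-0.37717 = 42.469.
So 43 more iterations are needed.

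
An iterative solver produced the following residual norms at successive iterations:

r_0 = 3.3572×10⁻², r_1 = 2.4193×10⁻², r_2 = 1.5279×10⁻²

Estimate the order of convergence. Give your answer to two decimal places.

p ≈ ln(r_2/r_1) / ln(r_1/r_0)
  = ln(1.5279×10⁻²/2.4193×10⁻²) / ln(2.4193×10⁻²/3.3572×10⁻²)
  = ln(0.631546) / ln(0.72063)
  = -0.45958 / -0.32763 ≈ 1.40274

1.40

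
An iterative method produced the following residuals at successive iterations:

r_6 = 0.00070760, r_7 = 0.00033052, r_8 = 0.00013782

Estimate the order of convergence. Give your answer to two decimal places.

1.15

p ≈ ln(r_8/r_7) / ln(r_7/r_6)
  = ln(0.00013782/0.00033052) / ln(0.00033052/0.00070760)
  = ln(0.416979) / ln(0.4671)
  = -0.87472 / -0.76121 ≈ 1.14912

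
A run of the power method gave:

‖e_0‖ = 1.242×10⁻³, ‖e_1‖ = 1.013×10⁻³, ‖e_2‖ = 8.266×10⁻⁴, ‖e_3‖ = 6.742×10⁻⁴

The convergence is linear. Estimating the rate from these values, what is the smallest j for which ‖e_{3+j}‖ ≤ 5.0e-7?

36

Rate ρ ≈ ‖e_3‖/‖e_2‖ = 6.742×10⁻⁴/8.266×10⁻⁴ = 0.8156.
After j more steps, ‖e_{3+j}‖ ≈ 6.742×10⁻⁴·ρ^j; need ρ^j ≤ 5.0e-7/6.742×10⁻⁴ = 0.00074162.
j ≥ ln(0.00074162)/ln(0.8156) = -7.2067/-0.20383 = 35.356.
So 36 more iterations are needed.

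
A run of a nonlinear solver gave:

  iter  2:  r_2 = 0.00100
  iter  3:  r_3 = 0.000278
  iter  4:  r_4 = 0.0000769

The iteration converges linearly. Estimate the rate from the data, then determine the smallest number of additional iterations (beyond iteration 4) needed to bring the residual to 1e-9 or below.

9

Rate ρ ≈ r_4/r_3 = 0.0000769/0.000278 = 0.2766.
After j more steps, r_{4+j} ≈ 0.0000769·ρ^j; need ρ^j ≤ 1e-9/0.0000769 = 1.30039e-05.
j ≥ ln(1.30039e-05)/ln(0.2766) = -11.2503/-1.28518 = 8.754.
So 9 more iterations are needed.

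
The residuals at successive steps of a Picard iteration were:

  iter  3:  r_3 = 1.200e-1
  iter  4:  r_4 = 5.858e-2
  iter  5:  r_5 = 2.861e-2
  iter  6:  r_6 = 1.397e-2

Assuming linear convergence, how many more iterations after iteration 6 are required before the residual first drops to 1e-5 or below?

11

Rate ρ ≈ r_6/r_5 = 1.397e-2/2.861e-2 = 0.4883.
After j more steps, r_{6+j} ≈ 1.397e-2·ρ^j; need ρ^j ≤ 1e-5/1.397e-2 = 0.00071582.
j ≥ ln(0.00071582)/ln(0.4883) = -7.2421/-0.71683 = 10.103.
So 11 more iterations are needed.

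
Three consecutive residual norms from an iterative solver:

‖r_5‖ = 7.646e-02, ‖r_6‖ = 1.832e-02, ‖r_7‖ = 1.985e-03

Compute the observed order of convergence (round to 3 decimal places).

1.555

p ≈ ln(‖r_7‖/‖r_6‖) / ln(‖r_6‖/‖r_5‖)
  = ln(1.985e-03/1.832e-02) / ln(1.832e-02/7.646e-02)
  = ln(0.108352) / ln(0.239602)
  = -2.222370 / -1.428776 ≈ 1.555436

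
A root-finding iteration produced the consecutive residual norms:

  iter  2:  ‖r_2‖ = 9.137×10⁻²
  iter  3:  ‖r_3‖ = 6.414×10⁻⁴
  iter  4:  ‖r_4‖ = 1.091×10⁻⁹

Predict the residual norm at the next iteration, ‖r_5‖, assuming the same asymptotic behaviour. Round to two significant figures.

3.8e-25

First estimate the order: p ≈ ln(‖r_4‖/‖r_3‖) / ln(‖r_3‖/‖r_2‖) = ln(1.091×10⁻⁹/6.414×10⁻⁴)/ln(6.414×10⁻⁴/9.137×10⁻²) = ln(1.70097e-06)/ln(0.00701981) ≈ 2.6788.
Then ‖r_5‖ ≈ ‖r_4‖·(‖r_4‖/‖r_3‖)^p = 1.091×10⁻⁹·(1.70097e-06)^2.6788 = 1.091×10⁻⁹·3.50906e-16 ≈ 3.828e-25.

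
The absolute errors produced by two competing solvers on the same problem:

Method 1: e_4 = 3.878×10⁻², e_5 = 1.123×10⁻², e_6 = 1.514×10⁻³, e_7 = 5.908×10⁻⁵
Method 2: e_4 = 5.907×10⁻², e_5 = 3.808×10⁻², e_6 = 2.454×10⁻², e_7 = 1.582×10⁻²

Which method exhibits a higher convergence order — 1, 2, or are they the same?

Method 1: p ≈ ln(5.908×10⁻⁵/1.514×10⁻³)/ln(1.514×10⁻³/1.123×10⁻²) ≈ 1.62.
Method 2: p ≈ ln(1.582×10⁻²/2.454×10⁻²)/ln(2.454×10⁻²/3.808×10⁻²) ≈ 1.00.
Method 1 has the higher order (≈1.6 vs ≈1.0).

1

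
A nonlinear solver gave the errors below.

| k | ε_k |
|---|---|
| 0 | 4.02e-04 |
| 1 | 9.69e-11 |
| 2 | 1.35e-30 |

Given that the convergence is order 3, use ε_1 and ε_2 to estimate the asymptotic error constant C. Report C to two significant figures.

C ≈ ε_2 / ε_1^3
  = 1.35e-30 / (9.69e-11)^3
  = 1.35e-30 / 9.09853e-31 ≈ 1.4838

1.5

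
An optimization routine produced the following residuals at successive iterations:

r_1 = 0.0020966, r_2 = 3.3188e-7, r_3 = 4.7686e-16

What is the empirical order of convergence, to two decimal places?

p ≈ ln(r_3/r_2) / ln(r_2/r_1)
  = ln(4.7686e-16/3.3188e-7) / ln(3.3188e-7/0.0020966)
  = ln(1.43684e-09) / ln(0.000158294)
  = -20.36082 / -8.75106 ≈ 2.32667

2.33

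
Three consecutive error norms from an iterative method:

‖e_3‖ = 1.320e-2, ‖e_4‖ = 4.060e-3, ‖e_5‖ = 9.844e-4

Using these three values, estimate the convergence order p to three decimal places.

p ≈ ln(‖e_5‖/‖e_4‖) / ln(‖e_4‖/‖e_3‖)
  = ln(9.844e-4/4.060e-3) / ln(4.060e-3/1.320e-2)
  = ln(0.242463) / ln(0.307576)
  = -1.416906 / -1.179033 ≈ 1.201753

1.202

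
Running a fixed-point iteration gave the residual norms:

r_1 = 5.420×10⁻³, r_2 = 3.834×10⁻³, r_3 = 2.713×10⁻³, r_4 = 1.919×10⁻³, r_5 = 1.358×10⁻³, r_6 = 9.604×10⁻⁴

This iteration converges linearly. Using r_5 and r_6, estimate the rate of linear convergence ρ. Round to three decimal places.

0.707

ρ ≈ r_6/r_5 = 9.604×10⁻⁴/1.358×10⁻³ = 0.70722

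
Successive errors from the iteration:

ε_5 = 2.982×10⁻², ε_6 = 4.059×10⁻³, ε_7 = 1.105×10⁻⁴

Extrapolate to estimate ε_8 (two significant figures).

1.6e-7

First estimate the order: p ≈ ln(ε_7/ε_6) / ln(ε_6/ε_5) = ln(1.105×10⁻⁴/4.059×10⁻³)/ln(4.059×10⁻³/2.982×10⁻²) = ln(0.0272235)/ln(0.136117) ≈ 1.8070.
Then ε_8 ≈ ε_7·(ε_7/ε_6)^p = 1.105×10⁻⁴·(0.0272235)^1.8070 = 1.105×10⁻⁴·0.00148574 ≈ 1.642e-07.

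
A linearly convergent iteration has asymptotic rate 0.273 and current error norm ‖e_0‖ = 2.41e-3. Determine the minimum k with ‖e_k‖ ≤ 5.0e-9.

11

After k steps, ‖e_k‖ ≈ 2.41e-3·0.273^k.
Need 0.273^k ≤ 5.0e-9/2.41e-3 = 2.07469e-06.
k ≥ ln(2.07469e-06)/ln(0.273) = -13.0857/-1.29828 = 10.079.
Smallest integer k = 11.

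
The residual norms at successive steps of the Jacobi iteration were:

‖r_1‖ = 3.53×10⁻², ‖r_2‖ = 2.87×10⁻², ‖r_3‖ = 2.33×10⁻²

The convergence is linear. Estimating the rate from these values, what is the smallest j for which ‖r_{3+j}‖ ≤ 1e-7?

60

Rate ρ ≈ ‖r_3‖/‖r_2‖ = 2.33×10⁻²/2.87×10⁻² = 0.8118.
After j more steps, ‖r_{3+j}‖ ≈ 2.33×10⁻²·ρ^j; need ρ^j ≤ 1e-7/2.33×10⁻² = 4.29185e-06.
j ≥ ln(4.29185e-06)/ln(0.8118) = -12.3588/-0.20850 = 59.275.
So 60 more iterations are needed.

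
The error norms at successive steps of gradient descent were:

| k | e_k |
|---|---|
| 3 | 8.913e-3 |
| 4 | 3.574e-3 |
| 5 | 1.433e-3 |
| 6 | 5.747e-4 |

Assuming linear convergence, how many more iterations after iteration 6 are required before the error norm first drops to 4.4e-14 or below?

Rate ρ ≈ e_6/e_5 = 5.747e-4/1.433e-3 = 0.4010.
After j more steps, e_{6+j} ≈ 5.747e-4·ρ^j; need ρ^j ≤ 4.4e-14/5.747e-4 = 7.65617e-11.
j ≥ ln(7.65617e-11)/ln(0.4010) = -23.2929/-0.91379 = 25.490.
So 26 more iterations are needed.

26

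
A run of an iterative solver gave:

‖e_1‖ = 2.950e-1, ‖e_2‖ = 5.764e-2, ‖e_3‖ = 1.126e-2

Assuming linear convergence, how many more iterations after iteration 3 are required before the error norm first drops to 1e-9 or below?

10

Rate ρ ≈ ‖e_3‖/‖e_2‖ = 1.126e-2/5.764e-2 = 0.1954.
After j more steps, ‖e_{3+j}‖ ≈ 1.126e-2·ρ^j; need ρ^j ≤ 1e-9/1.126e-2 = 8.88099e-08.
j ≥ ln(8.88099e-08)/ln(0.1954) = -16.2368/-1.63271 = 9.945.
So 10 more iterations are needed.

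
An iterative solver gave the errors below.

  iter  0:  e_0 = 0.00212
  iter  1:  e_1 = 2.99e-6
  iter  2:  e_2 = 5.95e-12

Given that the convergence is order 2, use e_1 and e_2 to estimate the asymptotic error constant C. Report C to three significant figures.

0.666

C ≈ e_2 / e_1^2
  = 5.95e-12 / (2.99e-6)^2
  = 5.95e-12 / 8.9401e-12 ≈ 0.66554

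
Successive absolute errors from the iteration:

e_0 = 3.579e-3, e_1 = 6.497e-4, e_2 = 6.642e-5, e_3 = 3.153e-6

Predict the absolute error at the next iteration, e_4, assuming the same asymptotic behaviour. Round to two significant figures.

5.4e-8

First estimate the order: p ≈ ln(e_3/e_2) / ln(e_2/e_1) = ln(3.153e-6/6.642e-5)/ln(6.642e-5/6.497e-4) = ln(0.0474706)/ln(0.102232) ≈ 1.3364.
Then e_4 ≈ e_3·(e_3/e_2)^p = 3.153e-6·(0.0474706)^1.3364 = 3.153e-6·0.0170284 ≈ 5.369e-08.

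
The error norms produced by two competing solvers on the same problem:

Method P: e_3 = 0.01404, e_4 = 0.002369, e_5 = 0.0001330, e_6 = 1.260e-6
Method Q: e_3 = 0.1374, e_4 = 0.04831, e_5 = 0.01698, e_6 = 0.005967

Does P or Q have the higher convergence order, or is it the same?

P

Method P: p ≈ ln(1.260e-6/0.0001330)/ln(0.0001330/0.002369) ≈ 1.62.
Method Q: p ≈ ln(0.005967/0.01698)/ln(0.01698/0.04831) ≈ 1.00.
Method P has the higher order (≈1.6 vs ≈1.0).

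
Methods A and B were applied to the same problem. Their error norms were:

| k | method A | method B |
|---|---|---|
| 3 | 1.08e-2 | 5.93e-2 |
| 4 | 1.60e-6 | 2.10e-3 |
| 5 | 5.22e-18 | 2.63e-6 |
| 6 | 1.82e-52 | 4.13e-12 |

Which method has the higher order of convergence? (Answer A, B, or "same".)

A

Method A: p ≈ ln(1.82e-52/5.22e-18)/ln(5.22e-18/1.60e-6) ≈ 3.00.
Method B: p ≈ ln(4.13e-12/2.63e-6)/ln(2.63e-6/2.10e-3) ≈ 2.00.
Method A has the higher order (≈3.0 vs ≈2.0).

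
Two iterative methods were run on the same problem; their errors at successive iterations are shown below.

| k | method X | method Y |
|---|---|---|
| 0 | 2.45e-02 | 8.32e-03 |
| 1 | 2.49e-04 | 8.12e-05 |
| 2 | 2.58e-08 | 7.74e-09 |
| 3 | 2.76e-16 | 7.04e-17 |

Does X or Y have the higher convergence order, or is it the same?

Method X: p ≈ ln(2.76e-16/2.58e-08)/ln(2.58e-08/2.49e-04) ≈ 2.00.
Method Y: p ≈ ln(7.04e-17/7.74e-09)/ln(7.74e-09/8.12e-05) ≈ 2.00.
Both orders ≈ 2.0 — effectively the same.

same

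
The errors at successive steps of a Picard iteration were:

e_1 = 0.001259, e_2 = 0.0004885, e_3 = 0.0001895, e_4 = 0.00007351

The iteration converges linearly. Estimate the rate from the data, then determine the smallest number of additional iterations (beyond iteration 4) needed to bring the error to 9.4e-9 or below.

Rate ρ ≈ e_4/e_3 = 0.00007351/0.0001895 = 0.3879.
After j more steps, e_{4+j} ≈ 0.00007351·ρ^j; need ρ^j ≤ 9.4e-9/0.00007351 = 0.000127874.
j ≥ ln(0.000127874)/ln(0.3879) = -8.9645/-0.94701 = 9.466.
So 10 more iterations are needed.

10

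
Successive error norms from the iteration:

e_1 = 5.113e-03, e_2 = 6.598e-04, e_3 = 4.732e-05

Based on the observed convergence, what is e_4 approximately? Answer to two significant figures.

First estimate the order: p ≈ ln(e_3/e_2) / ln(e_2/e_1) = ln(4.732e-05/6.598e-04)/ln(6.598e-04/5.113e-03) = ln(0.0717187)/ln(0.129044) ≈ 1.2869.
Then e_4 ≈ e_3·(e_3/e_2)^p = 4.732e-05·(0.0717187)^1.2869 = 4.732e-05·0.0336754 ≈ 1.594e-06.

1.6e-6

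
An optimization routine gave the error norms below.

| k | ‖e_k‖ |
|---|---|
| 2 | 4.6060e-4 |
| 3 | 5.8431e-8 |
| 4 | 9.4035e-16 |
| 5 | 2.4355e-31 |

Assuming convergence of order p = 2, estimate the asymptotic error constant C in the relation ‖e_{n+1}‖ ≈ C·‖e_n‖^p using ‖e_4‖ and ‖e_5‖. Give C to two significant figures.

0.28

C ≈ ‖e_5‖ / ‖e_4‖^2
  = 2.4355e-31 / (9.4035e-16)^2
  = 2.4355e-31 / 8.84258e-31 ≈ 0.27543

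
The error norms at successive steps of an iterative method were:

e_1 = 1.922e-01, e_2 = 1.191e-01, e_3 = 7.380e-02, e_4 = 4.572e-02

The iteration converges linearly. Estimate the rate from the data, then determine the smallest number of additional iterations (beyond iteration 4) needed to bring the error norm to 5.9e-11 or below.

43

Rate ρ ≈ e_4/e_3 = 4.572e-02/7.380e-02 = 0.6195.
After j more steps, e_{4+j} ≈ 4.572e-02·ρ^j; need ρ^j ≤ 5.9e-11/4.572e-02 = 1.29046e-09.
j ≥ ln(1.29046e-09)/ln(0.6195) = -20.4683/-0.47884 = 42.746.
So 43 more iterations are needed.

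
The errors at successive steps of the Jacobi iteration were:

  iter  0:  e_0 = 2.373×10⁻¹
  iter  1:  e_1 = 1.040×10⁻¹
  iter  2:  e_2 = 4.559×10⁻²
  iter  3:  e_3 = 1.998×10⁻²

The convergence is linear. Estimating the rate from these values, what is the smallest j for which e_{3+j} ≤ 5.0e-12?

27

Rate ρ ≈ e_3/e_2 = 1.998×10⁻²/4.559×10⁻² = 0.4383.
After j more steps, e_{3+j} ≈ 1.998×10⁻²·ρ^j; need ρ^j ≤ 5.0e-12/1.998×10⁻² = 2.5025e-10.
j ≥ ln(2.5025e-10)/ln(0.4383) = -22.1086/-0.82485 = 26.803.
So 27 more iterations are needed.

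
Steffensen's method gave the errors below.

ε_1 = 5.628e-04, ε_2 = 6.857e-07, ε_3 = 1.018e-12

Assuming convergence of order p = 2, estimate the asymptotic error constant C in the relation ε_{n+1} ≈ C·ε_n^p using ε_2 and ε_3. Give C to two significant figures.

2.2

C ≈ ε_3 / ε_2^2
  = 1.018e-12 / (6.857e-07)^2
  = 1.018e-12 / 4.70184e-13 ≈ 2.1651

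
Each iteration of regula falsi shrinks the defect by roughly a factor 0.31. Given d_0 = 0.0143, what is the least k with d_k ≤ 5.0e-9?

13

After k steps, d_k ≈ 0.0143·0.31^k.
Need 0.31^k ≤ 5.0e-9/0.0143 = 3.4965e-07.
k ≥ ln(3.4965e-07)/ln(0.31) = -14.8663/-1.17118 = 12.693.
Smallest integer k = 13.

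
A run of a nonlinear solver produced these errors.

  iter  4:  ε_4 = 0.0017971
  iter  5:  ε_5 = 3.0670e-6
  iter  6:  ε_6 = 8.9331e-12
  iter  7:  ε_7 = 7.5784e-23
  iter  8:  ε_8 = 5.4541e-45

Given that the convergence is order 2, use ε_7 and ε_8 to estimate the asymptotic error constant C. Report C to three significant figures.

0.950

C ≈ ε_8 / ε_7^2
  = 5.4541e-45 / (7.5784e-23)^2
  = 5.4541e-45 / 5.74321e-45 ≈ 0.94966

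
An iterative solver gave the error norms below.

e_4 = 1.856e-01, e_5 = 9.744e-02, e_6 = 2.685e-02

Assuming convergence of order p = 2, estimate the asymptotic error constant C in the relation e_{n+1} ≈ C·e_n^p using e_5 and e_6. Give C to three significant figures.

C ≈ e_6 / e_5^2
  = 2.685e-02 / (9.744e-02)^2
  = 2.685e-02 / 0.00949455 ≈ 2.8279

2.83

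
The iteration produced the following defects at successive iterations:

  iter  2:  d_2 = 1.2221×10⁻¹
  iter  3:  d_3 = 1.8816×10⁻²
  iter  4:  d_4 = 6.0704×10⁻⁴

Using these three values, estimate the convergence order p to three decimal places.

1.835

p ≈ ln(d_4/d_3) / ln(d_3/d_2)
  = ln(6.0704×10⁻⁴/1.8816×10⁻²) / ln(1.8816×10⁻²/1.2221×10⁻¹)
  = ln(0.0322619) / ln(0.153964)
  = -3.433868 / -1.871036 ≈ 1.835276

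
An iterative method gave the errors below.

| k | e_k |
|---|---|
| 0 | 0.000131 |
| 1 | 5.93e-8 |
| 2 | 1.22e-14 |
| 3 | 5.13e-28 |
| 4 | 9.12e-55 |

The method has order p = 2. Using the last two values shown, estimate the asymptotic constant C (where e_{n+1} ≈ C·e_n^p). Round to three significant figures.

C ≈ e_4 / e_3^2
  = 9.12e-55 / (5.13e-28)^2
  = 9.12e-55 / 2.63169e-55 ≈ 3.4655

3.47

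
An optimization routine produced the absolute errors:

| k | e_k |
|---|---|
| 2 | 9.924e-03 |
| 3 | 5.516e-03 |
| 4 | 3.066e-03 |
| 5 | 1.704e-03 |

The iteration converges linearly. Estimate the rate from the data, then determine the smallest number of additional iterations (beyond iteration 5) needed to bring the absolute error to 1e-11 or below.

Rate ρ ≈ e_5/e_4 = 1.704e-03/3.066e-03 = 0.5558.
After j more steps, e_{5+j} ≈ 1.704e-03·ρ^j; need ρ^j ≤ 1e-11/1.704e-03 = 5.86854e-09.
j ≥ ln(5.86854e-09)/ln(0.5558) = -18.9537/-0.58735 = 32.270.
So 33 more iterations are needed.

33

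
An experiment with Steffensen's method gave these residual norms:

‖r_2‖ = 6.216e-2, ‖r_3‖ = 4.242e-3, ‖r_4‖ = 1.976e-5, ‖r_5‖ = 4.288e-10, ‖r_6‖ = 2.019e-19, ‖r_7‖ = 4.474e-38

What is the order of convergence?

Consecutive ratios: ‖r_7‖/‖r_6‖ = 4.474e-38/2.019e-19 = 2.21595e-19, ‖r_6‖/‖r_5‖ = 2.019e-19/4.288e-10 = 4.70849e-10.
p ≈ ln(2.21595e-19)/ln(4.70849e-10) = -42.9534/-21.4765 ≈ 2.00.
So the convergence is quadratic (order 2).

2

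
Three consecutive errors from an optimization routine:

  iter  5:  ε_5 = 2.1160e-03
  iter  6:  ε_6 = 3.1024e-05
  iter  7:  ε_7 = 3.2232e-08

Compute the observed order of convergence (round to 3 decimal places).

p ≈ ln(ε_7/ε_6) / ln(ε_6/ε_5)
  = ln(3.2232e-08/3.1024e-05) / ln(3.1024e-05/2.1160e-03)
  = ln(0.00103894) / ln(0.0146616)
  = -6.869554 / -4.222523 ≈ 1.626884

1.627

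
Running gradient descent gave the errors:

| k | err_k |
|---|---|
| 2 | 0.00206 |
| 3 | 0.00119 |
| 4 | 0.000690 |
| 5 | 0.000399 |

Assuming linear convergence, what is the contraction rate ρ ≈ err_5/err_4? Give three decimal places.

0.578

ρ ≈ err_5/err_4 = 0.000399/0.000690 = 0.57826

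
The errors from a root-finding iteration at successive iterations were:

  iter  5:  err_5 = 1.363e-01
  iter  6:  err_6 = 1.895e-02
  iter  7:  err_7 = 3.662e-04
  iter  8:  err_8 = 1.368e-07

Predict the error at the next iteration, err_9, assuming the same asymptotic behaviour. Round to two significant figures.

1.9e-14

First estimate the order: p ≈ ln(err_8/err_7) / ln(err_7/err_6) = ln(1.368e-07/3.662e-04)/ln(3.662e-04/1.895e-02) = ln(0.000373566)/ln(0.0193245) ≈ 1.9999.
Then err_9 ≈ err_8·(err_8/err_7)^p = 1.368e-07·(0.000373566)^1.9999 = 1.368e-07·1.39662e-07 ≈ 1.911e-14.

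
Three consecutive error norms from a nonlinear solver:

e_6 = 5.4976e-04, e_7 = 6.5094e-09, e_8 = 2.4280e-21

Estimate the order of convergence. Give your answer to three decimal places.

p ≈ ln(e_8/e_7) / ln(e_7/e_6)
  = ln(2.4280e-21/6.5094e-09) / ln(6.5094e-09/5.4976e-04)
  = ln(3.72999e-13) / ln(1.18404e-05)
  = -28.617201 / -11.343993 ≈ 2.522674

2.523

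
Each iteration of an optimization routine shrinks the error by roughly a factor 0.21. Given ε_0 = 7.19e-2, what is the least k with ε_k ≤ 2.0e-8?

After k steps, ε_k ≈ 7.19e-2·0.21^k.
Need 0.21^k ≤ 2.0e-8/7.19e-2 = 2.78164e-07.
k ≥ ln(2.78164e-07)/ln(0.21) = -15.0951/-1.56065 = 9.672.
Smallest integer k = 10.

10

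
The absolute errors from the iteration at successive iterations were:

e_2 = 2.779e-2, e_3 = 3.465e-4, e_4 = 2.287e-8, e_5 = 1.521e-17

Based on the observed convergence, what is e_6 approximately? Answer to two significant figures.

First estimate the order: p ≈ ln(e_5/e_4) / ln(e_4/e_3) = ln(1.521e-17/2.287e-8)/ln(2.287e-8/3.465e-4) = ln(6.65063e-10)/ln(6.60029e-05) ≈ 2.1953.
Then e_6 ≈ e_5·(e_5/e_4)^p = 1.521e-17·(6.65063e-10)^2.1953 = 1.521e-17·7.1356e-21 ≈ 1.085e-37.

1.1e-37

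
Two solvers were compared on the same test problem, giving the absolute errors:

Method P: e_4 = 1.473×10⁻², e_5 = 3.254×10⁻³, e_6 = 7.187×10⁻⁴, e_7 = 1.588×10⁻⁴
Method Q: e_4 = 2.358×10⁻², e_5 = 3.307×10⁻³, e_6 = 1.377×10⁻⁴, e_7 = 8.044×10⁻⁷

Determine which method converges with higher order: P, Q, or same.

Method P: p ≈ ln(1.588×10⁻⁴/7.187×10⁻⁴)/ln(7.187×10⁻⁴/3.254×10⁻³) ≈ 1.00.
Method Q: p ≈ ln(8.044×10⁻⁷/1.377×10⁻⁴)/ln(1.377×10⁻⁴/3.307×10⁻³) ≈ 1.62.
Method Q has the higher order (≈1.6 vs ≈1.0).

Q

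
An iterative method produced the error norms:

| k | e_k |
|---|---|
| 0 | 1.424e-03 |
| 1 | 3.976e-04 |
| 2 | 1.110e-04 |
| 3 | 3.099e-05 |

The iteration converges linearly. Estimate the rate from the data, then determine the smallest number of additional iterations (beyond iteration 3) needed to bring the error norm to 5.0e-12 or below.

Rate ρ ≈ e_3/e_2 = 3.099e-05/1.110e-04 = 0.2792.
After j more steps, e_{3+j} ≈ 3.099e-05·ρ^j; need ρ^j ≤ 5.0e-12/3.099e-05 = 1.61342e-07.
j ≥ ln(1.61342e-07)/ln(0.2792) = -15.6397/-1.27583 = 12.258.
So 13 more iterations are needed.

13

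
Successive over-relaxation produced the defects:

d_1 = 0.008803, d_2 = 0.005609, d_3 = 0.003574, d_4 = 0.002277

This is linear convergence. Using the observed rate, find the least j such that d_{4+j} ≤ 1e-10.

Rate ρ ≈ d_4/d_3 = 0.002277/0.003574 = 0.6371.
After j more steps, d_{4+j} ≈ 0.002277·ρ^j; need ρ^j ≤ 1e-10/0.002277 = 4.39174e-08.
j ≥ ln(4.39174e-08)/ln(0.6371) = -16.9410/-0.45083 = 37.577.
So 38 more iterations are needed.

38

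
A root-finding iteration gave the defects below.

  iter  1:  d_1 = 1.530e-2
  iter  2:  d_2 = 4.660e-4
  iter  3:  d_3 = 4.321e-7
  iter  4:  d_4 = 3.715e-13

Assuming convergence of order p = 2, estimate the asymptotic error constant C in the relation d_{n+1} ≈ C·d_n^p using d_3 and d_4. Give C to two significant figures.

C ≈ d_4 / d_3^2
  = 3.715e-13 / (4.321e-7)^2
  = 3.715e-13 / 1.8671e-13 ≈ 1.9897

2.0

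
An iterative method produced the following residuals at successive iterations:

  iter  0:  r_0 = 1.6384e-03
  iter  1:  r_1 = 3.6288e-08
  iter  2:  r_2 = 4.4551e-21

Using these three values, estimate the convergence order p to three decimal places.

p ≈ ln(r_2/r_1) / ln(r_1/r_0)
  = ln(4.4551e-21/3.6288e-08) / ln(3.6288e-08/1.6384e-03)
  = ln(1.22771e-13) / ln(2.21484e-05)
  = -29.728456 / -10.717745 ≈ 2.773760

2.774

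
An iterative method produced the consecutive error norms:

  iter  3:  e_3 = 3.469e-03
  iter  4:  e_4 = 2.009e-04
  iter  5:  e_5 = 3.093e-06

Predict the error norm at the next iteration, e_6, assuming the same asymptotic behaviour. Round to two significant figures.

6.8e-9

First estimate the order: p ≈ ln(e_5/e_4) / ln(e_4/e_3) = ln(3.093e-06/2.009e-04)/ln(2.009e-04/3.469e-03) = ln(0.0153957)/ln(0.0579129) ≈ 1.4651.
Then e_6 ≈ e_5·(e_5/e_4)^p = 3.093e-06·(0.0153957)^1.4651 = 3.093e-06·0.00220983 ≈ 6.835e-09.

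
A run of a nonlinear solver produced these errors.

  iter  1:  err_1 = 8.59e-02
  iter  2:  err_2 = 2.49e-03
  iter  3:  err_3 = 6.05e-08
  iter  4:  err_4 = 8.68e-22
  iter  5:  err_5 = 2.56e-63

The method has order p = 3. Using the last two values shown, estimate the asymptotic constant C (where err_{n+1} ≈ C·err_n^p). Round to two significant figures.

C ≈ err_5 / err_4^3
  = 2.56e-63 / (8.68e-22)^3
  = 2.56e-63 / 6.53972e-64 ≈ 3.9145

3.9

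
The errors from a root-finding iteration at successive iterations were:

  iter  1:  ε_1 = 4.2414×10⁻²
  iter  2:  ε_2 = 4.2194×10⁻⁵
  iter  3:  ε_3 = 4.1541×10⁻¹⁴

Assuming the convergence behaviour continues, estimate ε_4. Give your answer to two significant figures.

First estimate the order: p ≈ ln(ε_3/ε_2) / ln(ε_2/ε_1) = ln(4.1541×10⁻¹⁴/4.2194×10⁻⁵)/ln(4.2194×10⁻⁵/4.2414×10⁻²) = ln(9.84524e-10)/ln(0.000994813) ≈ 3.0000.
Then ε_4 ≈ ε_3·(ε_3/ε_2)^p = 4.1541×10⁻¹⁴·(9.84524e-10)^3.0000 = 4.1541×10⁻¹⁴·9.54287e-28 ≈ 3.964e-41.

4.0e-41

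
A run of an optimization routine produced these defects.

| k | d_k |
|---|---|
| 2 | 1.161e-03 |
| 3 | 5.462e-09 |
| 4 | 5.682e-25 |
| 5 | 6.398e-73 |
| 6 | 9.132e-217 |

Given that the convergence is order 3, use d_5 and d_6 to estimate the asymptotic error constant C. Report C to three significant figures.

3.49

C ≈ d_6 / d_5^3
  = 9.132e-217 / (6.398e-73)^3
  = 9.132e-217 / 2.61898e-217 ≈ 3.4868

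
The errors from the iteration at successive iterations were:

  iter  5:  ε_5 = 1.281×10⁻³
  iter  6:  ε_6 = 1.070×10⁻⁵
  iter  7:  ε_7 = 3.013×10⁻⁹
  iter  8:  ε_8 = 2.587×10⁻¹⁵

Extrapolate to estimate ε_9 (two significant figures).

1.1e-25

First estimate the order: p ≈ ln(ε_8/ε_7) / ln(ε_7/ε_6) = ln(2.587×10⁻¹⁵/3.013×10⁻⁹)/ln(3.013×10⁻⁹/1.070×10⁻⁵) = ln(8.58613e-07)/ln(0.000281589) ≈ 1.7086.
Then ε_9 ≈ ε_8·(ε_8/ε_7)^p = 2.587×10⁻¹⁵·(8.58613e-07)^1.7086 = 2.587×10⁻¹⁵·4.31804e-11 ≈ 1.117e-25.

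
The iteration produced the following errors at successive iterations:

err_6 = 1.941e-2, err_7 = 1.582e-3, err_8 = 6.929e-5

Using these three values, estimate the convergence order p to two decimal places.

1.25

p ≈ ln(err_8/err_7) / ln(err_7/err_6)
  = ln(6.929e-5/1.582e-3) / ln(1.582e-3/1.941e-2)
  = ln(0.043799) / ln(0.0815044)
  = -3.12814 / -2.50710 ≈ 1.24771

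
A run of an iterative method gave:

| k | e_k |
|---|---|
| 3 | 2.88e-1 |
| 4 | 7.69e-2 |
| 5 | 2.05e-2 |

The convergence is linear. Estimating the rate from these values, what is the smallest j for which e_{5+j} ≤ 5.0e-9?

12

Rate ρ ≈ e_5/e_4 = 2.05e-2/7.69e-2 = 0.2666.
After j more steps, e_{5+j} ≈ 2.05e-2·ρ^j; need ρ^j ≤ 5.0e-9/2.05e-2 = 2.43902e-07.
j ≥ ln(2.43902e-07)/ln(0.2666) = -15.2265/-1.32201 = 11.518.
So 12 more iterations are needed.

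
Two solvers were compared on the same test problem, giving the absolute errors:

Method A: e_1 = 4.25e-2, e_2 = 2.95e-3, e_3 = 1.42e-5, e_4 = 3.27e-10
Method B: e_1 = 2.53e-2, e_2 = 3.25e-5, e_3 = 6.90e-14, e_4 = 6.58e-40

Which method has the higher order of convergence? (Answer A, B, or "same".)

Method A: p ≈ ln(3.27e-10/1.42e-5)/ln(1.42e-5/2.95e-3) ≈ 2.00.
Method B: p ≈ ln(6.58e-40/6.90e-14)/ln(6.90e-14/3.25e-5) ≈ 3.00.
Method B has the higher order (≈3.0 vs ≈2.0).

B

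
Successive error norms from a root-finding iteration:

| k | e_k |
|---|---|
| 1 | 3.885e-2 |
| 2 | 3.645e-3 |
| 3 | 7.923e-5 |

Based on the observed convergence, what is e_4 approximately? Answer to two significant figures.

1.6e-7

First estimate the order: p ≈ ln(e_3/e_2) / ln(e_2/e_1) = ln(7.923e-5/3.645e-3)/ln(3.645e-3/3.885e-2) = ln(0.0217366)/ln(0.0938224) ≈ 1.6180.
Then e_4 ≈ e_3·(e_3/e_2)^p = 7.923e-5·(0.0217366)^1.6180 = 7.923e-5·0.00203975 ≈ 1.616e-07.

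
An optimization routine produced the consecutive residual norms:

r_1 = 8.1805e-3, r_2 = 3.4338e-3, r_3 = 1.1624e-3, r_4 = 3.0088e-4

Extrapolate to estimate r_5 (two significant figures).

First estimate the order: p ≈ ln(r_4/r_3) / ln(r_3/r_2) = ln(3.0088e-4/1.1624e-3)/ln(1.1624e-3/3.4338e-3) = ln(0.258844)/ln(0.338517) ≈ 1.2477.
Then r_5 ≈ r_4·(r_4/r_3)^p = 3.0088e-4·(0.258844)^1.2477 = 3.0088e-4·0.185203 ≈ 5.572e-05.

5.6e-5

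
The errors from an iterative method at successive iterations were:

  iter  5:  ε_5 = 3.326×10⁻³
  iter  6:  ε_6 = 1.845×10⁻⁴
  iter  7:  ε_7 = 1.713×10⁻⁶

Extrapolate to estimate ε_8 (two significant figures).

First estimate the order: p ≈ ln(ε_7/ε_6) / ln(ε_6/ε_5) = ln(1.713×10⁻⁶/1.845×10⁻⁴)/ln(1.845×10⁻⁴/3.326×10⁻³) = ln(0.00928455)/ln(0.055472) ≈ 1.6181.
Then ε_8 ≈ ε_7·(ε_7/ε_6)^p = 1.713×10⁻⁶·(0.00928455)^1.6181 = 1.713×10⁻⁶·0.000514794 ≈ 8.818e-10.

8.8e-10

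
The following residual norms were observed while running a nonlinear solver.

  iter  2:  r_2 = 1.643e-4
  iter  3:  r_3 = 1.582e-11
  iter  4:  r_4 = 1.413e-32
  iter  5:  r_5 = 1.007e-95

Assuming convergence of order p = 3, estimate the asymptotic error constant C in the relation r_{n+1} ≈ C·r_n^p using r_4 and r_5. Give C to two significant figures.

C ≈ r_5 / r_4^3
  = 1.007e-95 / (1.413e-32)^3
  = 1.007e-95 / 2.82115e-96 ≈ 3.5695

3.6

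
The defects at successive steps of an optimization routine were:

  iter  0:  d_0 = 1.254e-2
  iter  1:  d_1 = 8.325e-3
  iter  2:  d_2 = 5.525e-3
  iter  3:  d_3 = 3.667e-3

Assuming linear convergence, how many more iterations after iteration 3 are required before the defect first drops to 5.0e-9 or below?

Rate ρ ≈ d_3/d_2 = 3.667e-3/5.525e-3 = 0.6637.
After j more steps, d_{3+j} ≈ 3.667e-3·ρ^j; need ρ^j ≤ 5.0e-9/3.667e-3 = 1.36351e-06.
j ≥ ln(1.36351e-06)/ln(0.6637) = -13.5054/-0.40993 = 32.946.
So 33 more iterations are needed.

33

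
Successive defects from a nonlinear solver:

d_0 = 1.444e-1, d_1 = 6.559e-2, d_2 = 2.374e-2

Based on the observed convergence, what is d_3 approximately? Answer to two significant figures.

6.4e-3

First estimate the order: p ≈ ln(d_2/d_1) / ln(d_1/d_0) = ln(2.374e-2/6.559e-2)/ln(6.559e-2/1.444e-1) = ln(0.361945)/ln(0.454224) ≈ 1.2878.
Then d_3 ≈ d_2·(d_2/d_1)^p = 2.374e-2·(0.361945)^1.2878 = 2.374e-2·0.270159 ≈ 0.006414.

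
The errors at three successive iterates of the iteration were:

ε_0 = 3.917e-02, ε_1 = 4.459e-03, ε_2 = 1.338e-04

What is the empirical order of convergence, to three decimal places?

p ≈ ln(ε_2/ε_1) / ln(ε_1/ε_0)
  = ln(1.338e-04/4.459e-03) / ln(4.459e-03/3.917e-02)
  = ln(0.0300067) / ln(0.113837)
  = -3.506335 / -2.172988 ≈ 1.613601

1.614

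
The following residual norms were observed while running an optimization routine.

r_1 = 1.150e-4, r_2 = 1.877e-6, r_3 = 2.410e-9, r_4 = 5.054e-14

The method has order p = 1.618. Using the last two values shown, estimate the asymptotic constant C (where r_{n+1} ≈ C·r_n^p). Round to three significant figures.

4.44

C ≈ r_4 / r_3^1.618
  = 5.054e-14 / (2.410e-9)^1.618
  = 5.054e-14 / 1.1379e-14 ≈ 4.4415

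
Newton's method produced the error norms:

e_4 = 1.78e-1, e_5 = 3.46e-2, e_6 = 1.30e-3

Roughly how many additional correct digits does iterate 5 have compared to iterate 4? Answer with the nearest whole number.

Digits gained ≈ log₁₀(e_4/e_5) = log₁₀(1.78e-1/3.46e-2) = log₁₀(5.14451) ≈ 0.711.

1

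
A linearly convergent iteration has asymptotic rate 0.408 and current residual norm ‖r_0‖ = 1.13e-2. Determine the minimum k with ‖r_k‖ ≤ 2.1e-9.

After k steps, ‖r_k‖ ≈ 1.13e-2·0.408^k.
Need 0.408^k ≤ 2.1e-9/1.13e-2 = 1.85841e-07.
k ≥ ln(1.85841e-07)/ln(0.408) = -15.4984/-0.89649 = 17.288.
Smallest integer k = 18.

18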